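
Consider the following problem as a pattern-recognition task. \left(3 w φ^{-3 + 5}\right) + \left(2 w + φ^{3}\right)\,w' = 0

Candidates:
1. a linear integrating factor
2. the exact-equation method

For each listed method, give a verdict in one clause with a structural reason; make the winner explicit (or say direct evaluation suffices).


Diagnosis: the exact-equation method — equality of cross partials is the green light — assemble the potential function term by term.
- a linear integrating factor — the unknown enters nonlinearly (through a power, a denominator, or a transcendental function), which the linear integrating-factor recipe cannot absorb as-is — any repair would come from a preliminary substitution, not the factor.
- the exact-equation method — yes, a natural case for it.


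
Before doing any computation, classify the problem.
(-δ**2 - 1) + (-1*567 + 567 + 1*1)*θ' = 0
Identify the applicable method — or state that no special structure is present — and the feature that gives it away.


Verdict: no special technique — the slope is a pure function of δ; integrate both sides and be done.


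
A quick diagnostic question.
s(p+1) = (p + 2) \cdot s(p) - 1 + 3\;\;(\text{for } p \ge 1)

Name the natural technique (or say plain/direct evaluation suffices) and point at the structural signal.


Diagnosis: a summation factor — one-term recursion with variable weight p + 2 is solved by product normalization, not by root-finding.


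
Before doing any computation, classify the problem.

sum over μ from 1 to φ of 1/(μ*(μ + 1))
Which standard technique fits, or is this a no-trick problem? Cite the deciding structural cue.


Diagnosis: telescoping — poles of 1/(μ*(μ + 1)) differ by an integer, the telltale of a telescoping partial-fraction sum.


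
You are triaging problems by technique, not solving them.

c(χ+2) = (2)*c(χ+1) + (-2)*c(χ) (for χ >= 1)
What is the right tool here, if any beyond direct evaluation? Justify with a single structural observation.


Technique: the characteristic-root method — no index-dependence in the weights and nothing inhomogeneous: classic characteristic-equation setup.


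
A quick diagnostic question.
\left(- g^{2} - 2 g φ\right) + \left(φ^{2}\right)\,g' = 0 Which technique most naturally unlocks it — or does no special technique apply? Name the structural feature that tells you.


Verdict: the homogeneous substitution — scaling φ and g together leaves the slope fixed — it depends only on g/φ, so substitute the ratio. A Bernoulli rewrite works here as the equation stands — the homogeneous substitution is the more immediate reading.


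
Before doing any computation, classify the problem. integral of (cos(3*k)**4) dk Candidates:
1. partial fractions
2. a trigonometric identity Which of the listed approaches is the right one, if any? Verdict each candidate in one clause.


Diagnosis: a trigonometric identity — cos(3*k)**4 calls for power reduction: rewrite via double angles before any antiderivative is attempted.
- partial fractions — the expression is not a ratio of polynomials that decomposes further.
- a trigonometric identity: yes — fits the structure here.


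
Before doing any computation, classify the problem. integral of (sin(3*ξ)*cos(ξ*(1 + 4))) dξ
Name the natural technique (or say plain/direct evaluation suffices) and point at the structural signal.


Technique: a trigonometric identity — the identity turns sin(3*ξ)*cos(ξ*(1 + 4)) into two lone cosines/sines, each trivially integrable.


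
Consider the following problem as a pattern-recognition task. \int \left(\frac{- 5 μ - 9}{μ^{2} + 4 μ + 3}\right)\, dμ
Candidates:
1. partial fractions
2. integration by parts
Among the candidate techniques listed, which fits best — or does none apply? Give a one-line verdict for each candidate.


Method: partial fractions — break μ^{2} + 4 μ + 3 into its roots and the integral splits into logarithm-sized bites.
- partial fractions: applies; the problem has the shape this method handles.
- integration by parts: no split into a nonconstant polynomial times one of the standard kernels — exp, sine, or cosine of a linear argument, or a logarithm — applies here.


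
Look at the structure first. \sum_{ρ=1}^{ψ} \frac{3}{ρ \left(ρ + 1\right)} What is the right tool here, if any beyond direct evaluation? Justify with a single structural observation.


Best approach: telescoping — split \frac{3}{ρ \left(ρ + 1\right)} by partial fractions and the pieces are one function at shifted arguments — interior terms cancel.


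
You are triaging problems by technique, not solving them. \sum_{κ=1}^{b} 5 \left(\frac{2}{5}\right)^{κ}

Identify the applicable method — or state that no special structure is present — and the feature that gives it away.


Method: the geometric series formula — each summand is the previous one scaled by \frac{2}{5}; that constant multiplier is itself the geometric structure.


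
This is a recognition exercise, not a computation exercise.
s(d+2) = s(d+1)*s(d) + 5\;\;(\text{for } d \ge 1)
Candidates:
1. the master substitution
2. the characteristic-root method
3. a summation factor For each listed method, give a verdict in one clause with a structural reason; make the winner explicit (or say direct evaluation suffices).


Technique: no special technique — the update rule curves (it is not linear in the unknown sequence), so no superposition-based closed form attaches — iterate or study it directly.
- the master substitution — the recursion steps by a constant offset, so exponential reindexing is pointless.
- the characteristic-root method: nonlinearity rules out exponential-mode superposition from the start.
- a summation factor: the recursion is nonlinear — outside the first-order linear family a summation factor addresses.


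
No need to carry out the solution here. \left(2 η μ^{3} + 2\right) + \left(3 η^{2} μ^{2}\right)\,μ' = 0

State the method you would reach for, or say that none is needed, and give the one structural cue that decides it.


Diagnosis: the exact-equation method — check exactness first: here it holds (2 η μ^{3} + 2, 3 η^{2} μ^{2} have matching cross partials), so no integrating factor is needed.


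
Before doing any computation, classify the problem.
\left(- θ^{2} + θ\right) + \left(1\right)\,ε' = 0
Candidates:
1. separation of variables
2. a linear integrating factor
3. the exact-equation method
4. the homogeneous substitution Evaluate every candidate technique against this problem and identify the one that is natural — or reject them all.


Best approach: no special technique — solved for the derivative, no ε appears — this is antidifferentiation in θ wearing ODE clothing.
- separation of variables: with no unknown in the slope, separating variables is a formality — the equation integrates directly.
- a linear integrating factor: with the unknown absent the integrating factor is a formality; direct integration is the working structure.
- the exact-equation method: the unknown never enters the equation — exactness holds emptily, with nothing for the method to add.
- the homogeneous substitution: the slope changes under joint rescaling, failing the degree-zero test.


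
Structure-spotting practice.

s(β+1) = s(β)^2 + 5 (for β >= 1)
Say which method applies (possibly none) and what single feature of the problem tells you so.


Diagnosis: no special technique — a nonlinear dependence on earlier terms breaks linearity, and with it every superposition-based closed form.


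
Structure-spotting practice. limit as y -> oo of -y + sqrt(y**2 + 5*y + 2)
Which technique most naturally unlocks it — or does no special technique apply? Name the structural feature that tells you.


Method: conjugate multiplication — the difference sqrt(y**2 + 5*y + 2) - y is an ∞ − ∞ stalemate; its conjugate partner breaks the tie.


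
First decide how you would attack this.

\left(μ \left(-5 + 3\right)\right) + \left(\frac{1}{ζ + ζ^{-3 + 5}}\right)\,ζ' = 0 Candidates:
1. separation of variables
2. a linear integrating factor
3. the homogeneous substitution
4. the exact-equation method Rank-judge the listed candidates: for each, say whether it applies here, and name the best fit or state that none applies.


Best approach: separation of variables — all dependence on the two variables factors apart, the defining separable shape. Rearranged, this also fits the Bernoulli template directly; separation reads the product structure as given.
- separation of variables — a fit — the right tool for this form.
- a linear integrating factor: the unknown enters nonlinearly (through a power, a denominator, or a transcendental function), which the linear integrating-factor recipe cannot absorb as-is — any repair would come from a preliminary substitution, not the factor.
- the homogeneous substitution: the slope is not a function of the ratio of the variables alone.
- the exact-equation method: the cross-partial test holds only vacuously — each coefficient lives in its own variable, so the exactness machinery reads no structure the split form does not already show.


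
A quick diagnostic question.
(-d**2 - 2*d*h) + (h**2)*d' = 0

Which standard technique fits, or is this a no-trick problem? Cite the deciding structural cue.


Diagnosis: the homogeneous substitution — the slope's numerator and denominator share total degree; set v = d/h and the equation drops to separable form. This doubles as a Bernoulli equation in the unknown as written; the homogeneous route needs no setup at all.


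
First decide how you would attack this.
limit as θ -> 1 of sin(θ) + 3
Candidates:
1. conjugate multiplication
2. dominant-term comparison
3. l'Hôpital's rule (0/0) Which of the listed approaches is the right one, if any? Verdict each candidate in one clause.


Diagnosis: no special technique — nothing blocks direct substitution at 1: plug in and finish.
- conjugate multiplication: multiplying by a conjugate would not remove any indeterminacy here.
- dominant-term comparison — no dominant power emerges to decide the limit by degree comparison.
- l'Hôpital's rule (0/0): evaluation at the point is determinate, so the rule has nothing to repair.


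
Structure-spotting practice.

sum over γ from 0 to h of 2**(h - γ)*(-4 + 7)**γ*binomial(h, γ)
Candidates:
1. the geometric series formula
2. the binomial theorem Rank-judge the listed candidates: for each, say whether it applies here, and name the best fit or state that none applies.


Best approach: the binomial theorem — binomial(h, γ) weighting matched powers of (-4 + 7) and 2 is the expanded form of ((-4 + 7) + 2)^h — fold it back up.
- the geometric series formula: the term-to-term ratio drifts with the index — the one thing the geometric formula cannot absorb.
- the binomial theorem: applies; the problem has the shape this method handles.


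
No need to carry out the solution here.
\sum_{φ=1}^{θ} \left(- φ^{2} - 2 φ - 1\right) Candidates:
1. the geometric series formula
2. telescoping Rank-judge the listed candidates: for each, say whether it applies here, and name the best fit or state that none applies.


Diagnosis: no special technique — nothing telescopes and nothing is geometric; polynomial terms in φ sum term by term.
- the geometric series formula: there is no constant term-to-term ratio.
- telescoping: writing out consecutive terms as given produces no pairwise cancellation.


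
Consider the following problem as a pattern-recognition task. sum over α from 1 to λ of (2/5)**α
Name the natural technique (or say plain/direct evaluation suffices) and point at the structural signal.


Verdict: the geometric series formula — term-over-term division gives 2/5 every time — index-free ratio, geometric sum formula applies.


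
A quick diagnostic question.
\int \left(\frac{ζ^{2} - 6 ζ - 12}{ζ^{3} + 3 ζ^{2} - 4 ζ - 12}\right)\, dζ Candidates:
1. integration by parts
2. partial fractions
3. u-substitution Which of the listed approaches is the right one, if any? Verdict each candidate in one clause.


Diagnosis: partial fractions — a proper rational integrand whose denominator splits into simpler factors — decompose into partial fractions first.
- integration by parts — the nonconstant-polynomial-times-standard-kernel pattern (an exp, sine, cosine, or logarithm partner) is absent.
- partial fractions: yes — fits the structure here.
- u-substitution — no subexpression of the integrand pairs with its own derivative as a factor — individual terms may offer their own substitutions, but any change of variable covering the whole integral would have to be constructed from outside the expression.


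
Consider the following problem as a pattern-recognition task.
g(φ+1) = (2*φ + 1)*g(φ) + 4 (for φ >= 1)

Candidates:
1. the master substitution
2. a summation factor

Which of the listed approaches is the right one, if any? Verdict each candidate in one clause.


Method: a summation factor — rescale the sequence by the product of the weights 2*φ + 1 so far — the recurrence collapses to a plain running sum.
- the master substitution — the recursion shifts the index rather than dividing it.
- a summation factor — yes — fits the structure here.


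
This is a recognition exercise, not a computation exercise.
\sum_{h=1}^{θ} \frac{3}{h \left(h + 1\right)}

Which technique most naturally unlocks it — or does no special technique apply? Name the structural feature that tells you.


Best approach: telescoping — \frac{3}{h \left(h + 1\right)} decomposes into shift-paired simple fractions; the series telescopes to finitely many boundary pieces.


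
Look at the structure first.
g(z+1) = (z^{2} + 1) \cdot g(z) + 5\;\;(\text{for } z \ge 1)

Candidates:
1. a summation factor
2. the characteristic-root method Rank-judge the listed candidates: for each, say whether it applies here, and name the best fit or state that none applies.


Technique: a summation factor — first-order, linear, moving coefficient z^{2} + 1: the discrete analogue of an integrating factor handles it.
- a summation factor: yes, a natural case for it.
- the characteristic-root method — an index-dependent weight blocks the pure exponential ansatz.


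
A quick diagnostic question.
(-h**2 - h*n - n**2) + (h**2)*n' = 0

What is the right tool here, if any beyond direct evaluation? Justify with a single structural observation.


Method: the homogeneous substitution — the slope's numerator and denominator have matching total degree, so it depends only on n/h and the ratio substitution collapses it.


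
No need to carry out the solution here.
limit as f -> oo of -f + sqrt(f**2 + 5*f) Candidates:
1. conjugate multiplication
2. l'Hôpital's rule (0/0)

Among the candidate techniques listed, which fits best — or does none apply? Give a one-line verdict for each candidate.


Method: conjugate multiplication — neither sqrt(f**2 + 5*f) nor f converges alone, so rewrite their difference as a conjugate-rationalized quotient first.
- conjugate multiplication — yes, a natural case for it.
- l'Hôpital's rule (0/0): no quotient structure at all: the clash is ∞ minus ∞, which rationalizing converts into a tractable ratio.


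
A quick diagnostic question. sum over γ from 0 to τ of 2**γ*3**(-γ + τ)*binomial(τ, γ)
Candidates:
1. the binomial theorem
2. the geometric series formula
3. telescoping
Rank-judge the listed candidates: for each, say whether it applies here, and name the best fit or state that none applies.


Best approach: the binomial theorem — binomial coefficients against complementary powers of 2 and 3: recognize the binomial expansion and resum.
- the binomial theorem — yes, a natural case for it.
- the geometric series formula: the ratio of consecutive terms depends on the index.
- telescoping: the terms as presented offer no neighboring cancellation — a telescoping rewrite may exist, but the displayed structure does not hand one over.


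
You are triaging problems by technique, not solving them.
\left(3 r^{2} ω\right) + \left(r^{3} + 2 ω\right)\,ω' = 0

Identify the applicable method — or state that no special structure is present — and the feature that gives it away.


Verdict: the exact-equation method — checking ∂/∂ω of 3 r^{2} ω against ∂/∂r of r^{3} + 2 ω: they match — the equation is exact as it stands.


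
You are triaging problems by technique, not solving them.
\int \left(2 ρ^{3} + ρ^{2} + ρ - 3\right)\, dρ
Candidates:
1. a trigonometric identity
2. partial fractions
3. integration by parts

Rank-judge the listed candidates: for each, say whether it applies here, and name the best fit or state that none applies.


Technique: no special technique — nothing composite, nothing rational, nothing trigonometric — each constant-multiple power of ρ integrates by the power rule alone.
- a trigonometric identity — there is no trigonometric structure at all — the integrand carries no sine or cosine to rewrite.
- partial fractions — there is no rational-function structure to decompose.
- integration by parts: splitting off a factor buys nothing — the integrand integrates directly without parts.


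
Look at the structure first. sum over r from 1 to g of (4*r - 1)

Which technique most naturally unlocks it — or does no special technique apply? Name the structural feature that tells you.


Method: no special technique — every summand is a constant multiple of a power of r — apply the standard power-sum identities one degree at a time.


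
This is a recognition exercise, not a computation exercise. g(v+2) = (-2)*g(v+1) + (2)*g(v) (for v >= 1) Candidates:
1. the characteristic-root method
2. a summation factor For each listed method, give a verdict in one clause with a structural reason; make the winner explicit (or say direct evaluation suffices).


Technique: the characteristic-root method — no index-dependence in the weights and nothing inhomogeneous: classic characteristic-equation setup.
- the characteristic-root method — a fit — the right tool for this form.
- a summation factor — a summation factor telescopes one-step recursions; this one carries higher-order memory.


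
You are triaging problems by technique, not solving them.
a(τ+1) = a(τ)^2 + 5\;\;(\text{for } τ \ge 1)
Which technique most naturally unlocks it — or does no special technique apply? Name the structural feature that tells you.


Technique: no special technique — this one you iterate or analyze qualitatively: the nonlinearity defeats linear solution methods.


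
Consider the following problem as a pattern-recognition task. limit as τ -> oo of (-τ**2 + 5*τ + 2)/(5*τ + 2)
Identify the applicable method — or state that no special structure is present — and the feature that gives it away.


Best approach: dominant-term comparison — growth-rate triage: the leading powers of τ decide the limit, everything else is noise. l'Hôpital's at-infinity variant applies to the expression viewed as a single quotient; the leading-term comparison is the direct route.


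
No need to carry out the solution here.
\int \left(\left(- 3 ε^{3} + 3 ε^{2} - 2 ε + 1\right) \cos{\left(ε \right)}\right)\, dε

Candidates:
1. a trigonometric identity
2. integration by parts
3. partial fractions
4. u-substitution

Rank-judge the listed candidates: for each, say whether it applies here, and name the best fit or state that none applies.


Best approach: integration by parts — a polynomial - 3 ε^{3} + 3 ε^{2} - 2 ε + 1 against the kernel \cos{\left(ε \right)} is the signature bounded-ladder case for integration by parts.
- a trigonometric identity — there is no trigonometric structure whose rewriting would simplify the integrand.
- integration by parts — applicable, and directly so.
- partial fractions: the expression is not a ratio of polynomials that decomposes further.
- u-substitution — no subexpression of the integrand serves as a whole-integral substitution inner — individual terms may offer their own, but none carries its derivative as a factor of the full integrand; a working change of variable would have to be constructed from outside the expression.


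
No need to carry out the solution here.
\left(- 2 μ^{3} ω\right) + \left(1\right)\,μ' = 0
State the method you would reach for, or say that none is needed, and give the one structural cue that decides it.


Diagnosis: separation of variables — one side of the product carries the independent variable, the other the unknown — the textbook separation shape.


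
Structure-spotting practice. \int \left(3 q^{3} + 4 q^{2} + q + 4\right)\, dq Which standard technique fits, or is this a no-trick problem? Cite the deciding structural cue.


Verdict: no special technique — scan for structure and find none: constant multiples of powers of q, integrate directly.


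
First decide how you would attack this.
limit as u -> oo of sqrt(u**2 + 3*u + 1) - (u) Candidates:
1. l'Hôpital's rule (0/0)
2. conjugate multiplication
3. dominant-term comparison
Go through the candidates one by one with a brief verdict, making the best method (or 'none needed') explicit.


Best approach: conjugate multiplication — infinity minus infinity with a radical in play — multiply by the conjugate so the divergences of sqrt(u**2 + 3*u + 1) and u annihilate.
- l'Hôpital's rule (0/0): substitution produces ∞ − ∞ rather than a vanishing quotient; the rule needs a 0/0 ratio to act on.
- conjugate multiplication — applies; the problem has the shape this method handles.
- dominant-term comparison: no ranking of term growth rates resolves the limit here.


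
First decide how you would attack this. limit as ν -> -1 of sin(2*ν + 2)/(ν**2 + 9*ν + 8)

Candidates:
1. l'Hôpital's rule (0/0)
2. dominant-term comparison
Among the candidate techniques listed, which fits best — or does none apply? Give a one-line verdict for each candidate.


Best approach: l'Hôpital's rule (0/0) — the 0/0 form at -1 is the signature situation for l'Hôpital's rule. A local series expansion at the point resolves it as well; the rule is the packaged version of that step.
- l'Hôpital's rule (0/0) — applicable, and directly so.
- dominant-term comparison: this limit is not decided by comparing polynomial growth at infinity.


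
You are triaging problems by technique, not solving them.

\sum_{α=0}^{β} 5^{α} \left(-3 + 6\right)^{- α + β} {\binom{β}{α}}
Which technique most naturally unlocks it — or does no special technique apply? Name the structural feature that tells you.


Technique: the binomial theorem — {\binom{β}{α}} weighting matched powers of 5 and (-3 + 6) is the expanded form of (5 + (-3 + 6))^β — fold it back up.


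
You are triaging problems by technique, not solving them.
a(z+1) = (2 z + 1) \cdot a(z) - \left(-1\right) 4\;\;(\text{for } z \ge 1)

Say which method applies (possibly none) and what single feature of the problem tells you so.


Method: a summation factor — because the multiplier 2 z + 1 is index-dependent, divide through by its running product and sum the resulting differences.


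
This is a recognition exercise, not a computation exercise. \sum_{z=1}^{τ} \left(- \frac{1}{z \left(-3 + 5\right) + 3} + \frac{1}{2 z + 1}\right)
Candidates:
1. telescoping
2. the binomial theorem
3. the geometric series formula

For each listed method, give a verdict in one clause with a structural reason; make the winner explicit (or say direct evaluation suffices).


Diagnosis: telescoping — spot the paired structure — each term adds \frac{1}{2 z + 1} and subtracts its successor value, which the next term restores: the definition of a telescoping chain.
- telescoping — applicable, and directly so.
- the binomial theorem: no binomial coefficients pair with matched powers.
- the geometric series formula: dividing successive terms gives an index-dependent quantity, not a constant.


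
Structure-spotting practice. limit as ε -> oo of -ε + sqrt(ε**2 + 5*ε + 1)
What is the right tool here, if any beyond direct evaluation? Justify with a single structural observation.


Technique: conjugate multiplication — divergence minus divergence hides a finite answer — expose it by pairing sqrt(ε**2 + 5*ε + 1) - ε with its conjugate.


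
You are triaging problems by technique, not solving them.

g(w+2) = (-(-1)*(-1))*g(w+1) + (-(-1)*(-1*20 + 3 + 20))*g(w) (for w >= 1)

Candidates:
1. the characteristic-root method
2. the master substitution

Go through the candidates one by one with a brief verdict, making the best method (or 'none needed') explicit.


Best approach: the characteristic-root method — the recurrence treats every index alike (constant coefficients, no forcing) — precisely the regime where r^w trials close it.
- the characteristic-root method — yes, a natural case for it.
- the master substitution: this is shift-type recursion, outside the divide-and-conquer template.


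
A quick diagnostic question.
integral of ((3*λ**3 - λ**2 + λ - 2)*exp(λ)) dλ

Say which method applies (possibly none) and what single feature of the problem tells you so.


Technique: integration by parts — the integrand splits as 3*λ**3 - λ**2 + λ - 2 times exp(λ) — repeatedly differentiating the polynomial part kills it, which is the parts ladder.


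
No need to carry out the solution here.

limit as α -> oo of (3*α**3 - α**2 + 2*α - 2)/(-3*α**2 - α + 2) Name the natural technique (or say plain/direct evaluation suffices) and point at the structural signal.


Method: dominant-term comparison — growth-rate triage: the leading powers of α decide the limit, everything else is noise. Viewed as a single quotient this is an ∞/∞ form — an at-infinity application of l'Hôpital's rule would also resolve it; comparing leading growth reads the answer without differentiating.


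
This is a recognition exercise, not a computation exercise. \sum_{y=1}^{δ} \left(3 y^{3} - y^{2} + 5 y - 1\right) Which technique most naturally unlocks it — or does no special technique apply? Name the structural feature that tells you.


Method: no special technique — recognize the absence of structure: constant-multiple powers of y summed plainly, no special method required.


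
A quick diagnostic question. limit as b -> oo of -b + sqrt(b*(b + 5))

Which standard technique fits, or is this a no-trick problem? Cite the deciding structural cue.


Technique: conjugate multiplication — both pieces blow up but their difference is finite; the conjugate trick rationalizes sqrt(b*(b + 5)) - b.


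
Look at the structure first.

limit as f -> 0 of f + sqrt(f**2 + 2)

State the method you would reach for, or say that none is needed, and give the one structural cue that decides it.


Best approach: no special technique — the function is continuous at 0; evaluation is itself the limit, no machinery required.


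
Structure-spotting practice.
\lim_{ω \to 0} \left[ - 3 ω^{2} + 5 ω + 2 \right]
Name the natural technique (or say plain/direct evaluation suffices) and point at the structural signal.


Diagnosis: no special technique — the expression is continuous at the evaluation point — substitute directly; no indeterminate form appears.


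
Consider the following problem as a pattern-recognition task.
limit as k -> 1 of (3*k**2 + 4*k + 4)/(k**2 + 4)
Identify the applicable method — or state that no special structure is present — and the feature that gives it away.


Diagnosis: no special technique — the expression is continuous at 1 — substitute and evaluate; no indeterminate form appears.


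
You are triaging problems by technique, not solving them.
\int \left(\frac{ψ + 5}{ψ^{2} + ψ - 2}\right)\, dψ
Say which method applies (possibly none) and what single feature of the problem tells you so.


Technique: partial fractions — rational integrand, reducible denominator ψ^{2} + ψ - 2: decompose first, integrate second.


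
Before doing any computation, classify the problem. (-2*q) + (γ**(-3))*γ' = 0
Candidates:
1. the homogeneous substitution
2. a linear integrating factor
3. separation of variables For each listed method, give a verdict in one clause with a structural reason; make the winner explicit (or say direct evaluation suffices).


Verdict: separation of variables — one side of the product carries the independent variable, the other the unknown — the textbook separation shape.
- the homogeneous substitution — rescaling both variables together changes the slope, so no ratio substitution collapses it.
- a linear integrating factor — a nonlinear term in the unknown puts this outside the integrating-factor template.
- separation of variables: applicable, and directly so.


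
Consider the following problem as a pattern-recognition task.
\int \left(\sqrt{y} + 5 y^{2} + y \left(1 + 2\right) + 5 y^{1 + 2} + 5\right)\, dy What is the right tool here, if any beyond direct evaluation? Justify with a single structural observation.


Best approach: no special technique — nothing composite, nothing rational, nothing trigonometric — each constant-multiple power of y integrates by the power rule alone.


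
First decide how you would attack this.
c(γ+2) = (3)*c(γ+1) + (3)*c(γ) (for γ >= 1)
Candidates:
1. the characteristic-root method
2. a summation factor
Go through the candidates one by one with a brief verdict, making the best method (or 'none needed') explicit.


Diagnosis: the characteristic-root method — every coefficient is a fixed number and the forcing is zero — substitute r^γ and read off the root equation.
- the characteristic-root method: a fit — the right tool for this form.
- a summation factor — a summation factor telescopes one-step recursions; this one carries higher-order memory.


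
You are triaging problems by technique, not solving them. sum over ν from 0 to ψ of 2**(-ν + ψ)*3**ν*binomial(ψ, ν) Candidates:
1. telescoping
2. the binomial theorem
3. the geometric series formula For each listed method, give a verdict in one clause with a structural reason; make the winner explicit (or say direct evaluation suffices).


Technique: the binomial theorem — the summand is term ν of a binomial expansion in 3 and 2; the whole sum is a single power.
- telescoping: as presented, consecutive terms share no shifted copy to cancel against — no rewrite is on display to change that.
- the binomial theorem: yes, a natural case for it.
- the geometric series formula — no single multiplier carries one term to the next throughout the sum.


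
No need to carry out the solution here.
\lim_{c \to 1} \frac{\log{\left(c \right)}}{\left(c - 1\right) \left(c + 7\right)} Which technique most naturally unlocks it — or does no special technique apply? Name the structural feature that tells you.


Diagnosis: l'Hôpital's rule (0/0) — the 0/0 form at 1 is the signature situation for l'Hôpital's rule. A first-order expansion at the point is an equally standard path; the rule packages it.


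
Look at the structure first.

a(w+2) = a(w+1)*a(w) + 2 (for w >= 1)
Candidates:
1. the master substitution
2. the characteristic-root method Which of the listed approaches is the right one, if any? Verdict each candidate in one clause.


Diagnosis: no special technique — nonlinear feedback in the recursion rules out every root- or factor-based technique.
- the master substitution — the recursive argument is a shift of the index, not a fixed fraction of it.
- the characteristic-root method — nonlinearity rules out exponential-mode superposition from the start.


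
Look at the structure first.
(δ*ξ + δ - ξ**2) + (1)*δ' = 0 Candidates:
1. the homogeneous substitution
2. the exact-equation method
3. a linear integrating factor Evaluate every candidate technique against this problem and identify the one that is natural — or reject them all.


Method: a linear integrating factor — linear in the unknown with genuine forcing: multiply through by the exponential of the integrated coefficient and the left side closes into one derivative.
- the homogeneous substitution: the ratio substitution does not collapse this equation.
- the exact-equation method: the cross partial derivatives disagree, so no single potential exists.
- a linear integrating factor — applies; the problem has the shape this method handles.


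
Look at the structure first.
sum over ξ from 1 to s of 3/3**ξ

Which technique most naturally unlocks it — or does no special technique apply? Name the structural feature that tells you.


Technique: the geometric series formula — consecutive terms stand in a fixed index-free ratio — the geometric sum formula closes it.


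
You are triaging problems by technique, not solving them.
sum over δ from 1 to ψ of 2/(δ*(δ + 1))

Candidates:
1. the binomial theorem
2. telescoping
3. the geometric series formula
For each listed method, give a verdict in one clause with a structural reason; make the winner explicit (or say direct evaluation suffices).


Verdict: telescoping — 2/(δ*(δ + 1)) is a collapsed telescope: expand it into simple fractions to see the cancellation.
- the binomial theorem: the summand does not match any term pattern of an expanded binomial power.
- telescoping: applicable, and directly so.
- the geometric series formula — dividing successive terms gives an index-dependent quantity, not a constant.


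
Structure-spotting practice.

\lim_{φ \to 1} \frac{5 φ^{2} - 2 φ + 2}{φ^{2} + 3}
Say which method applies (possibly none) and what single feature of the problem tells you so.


Verdict: no special technique — the function is continuous at 1; evaluation is itself the limit, no machinery required.


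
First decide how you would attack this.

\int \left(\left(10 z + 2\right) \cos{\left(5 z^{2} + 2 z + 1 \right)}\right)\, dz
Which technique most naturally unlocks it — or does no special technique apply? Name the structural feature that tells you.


Technique: u-substitution — set u = 5 z^{2} + 2 z + 1: a constant multiple of its derivative, namely 10 z + 2, is present as a factor once the integrand is collected, so the du is sitting there waiting.


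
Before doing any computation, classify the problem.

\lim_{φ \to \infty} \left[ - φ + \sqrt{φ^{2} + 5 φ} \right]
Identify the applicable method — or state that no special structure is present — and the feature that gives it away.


Technique: conjugate multiplication — both pieces blow up but their difference is finite; the conjugate trick rationalizes \sqrt{φ^{2} + 5 φ} - φ.


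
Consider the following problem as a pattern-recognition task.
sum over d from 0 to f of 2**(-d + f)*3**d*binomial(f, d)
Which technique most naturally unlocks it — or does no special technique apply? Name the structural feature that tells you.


Technique: the binomial theorem — binomial coefficients against complementary powers of 3 and 2: recognize the binomial expansion and resum.


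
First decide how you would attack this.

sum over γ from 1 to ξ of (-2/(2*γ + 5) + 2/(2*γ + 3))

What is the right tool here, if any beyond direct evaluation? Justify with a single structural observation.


Best approach: telescoping — each term adds 2/(2*γ + 3) and subtracts the same expression advanced one index; that subtracted piece cancels against the next term's added copy — only the boundary terms survive.


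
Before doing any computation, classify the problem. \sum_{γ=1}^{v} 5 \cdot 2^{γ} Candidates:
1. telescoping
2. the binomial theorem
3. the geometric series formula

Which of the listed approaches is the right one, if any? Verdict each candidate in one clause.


Best approach: the geometric series formula — each term is 2 times the previous one, so the geometric-series formula applies directly.
- telescoping: in the displayed form, no term reappears at a neighboring index to cancel against.
- the binomial theorem: no binomial coefficients pair up with complementary powers here.
- the geometric series formula: applies; the problem has the shape this method handles.


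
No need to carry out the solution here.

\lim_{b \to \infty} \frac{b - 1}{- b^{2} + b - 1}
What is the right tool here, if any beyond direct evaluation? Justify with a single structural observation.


Technique: dominant-term comparison — divide by the highest power of b present: lower-order terms vanish and the dominant ratio remains. l'Hôpital's at-infinity variant applies to the expression viewed as a single quotient; the leading-term comparison is the direct route.


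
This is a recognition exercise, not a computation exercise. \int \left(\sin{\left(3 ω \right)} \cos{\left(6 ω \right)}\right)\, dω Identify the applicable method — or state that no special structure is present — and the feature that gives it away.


Best approach: a trigonometric identity — \sin{\left(3 ω \right)} \cos{\left(6 ω \right)} is a beat pattern — rewrite the product as a sum of single-frequency waves before integrating.


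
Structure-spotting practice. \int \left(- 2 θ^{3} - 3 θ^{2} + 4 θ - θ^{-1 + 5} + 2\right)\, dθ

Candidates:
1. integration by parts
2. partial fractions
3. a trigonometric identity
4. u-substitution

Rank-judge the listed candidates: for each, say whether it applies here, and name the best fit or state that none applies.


Method: no special technique — nothing composite, nothing rational, nothing trigonometric — each constant-multiple power of θ integrates by the power rule alone.
- integration by parts: parts would only shuffle a directly integrable integrand.
- partial fractions — the expression is not a ratio of polynomials that decomposes further.
- a trigonometric identity: there is no trigonometric structure at all — the integrand carries no sine or cosine to rewrite.
- u-substitution: no substitution does more than relabel what direct integration already handles.


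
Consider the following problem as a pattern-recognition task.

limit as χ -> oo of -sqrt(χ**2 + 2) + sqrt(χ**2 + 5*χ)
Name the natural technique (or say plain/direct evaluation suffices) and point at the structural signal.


Method: conjugate multiplication — two divergent pieces with a minus sign between them and a radical in the mix: rationalize sqrt(χ**2 + 5*χ) - sqrt(χ**2 + 2) before any limit law applies.


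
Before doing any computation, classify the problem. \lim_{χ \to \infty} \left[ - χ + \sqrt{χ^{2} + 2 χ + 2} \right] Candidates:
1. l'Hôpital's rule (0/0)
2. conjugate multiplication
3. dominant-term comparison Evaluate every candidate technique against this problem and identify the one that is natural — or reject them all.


Diagnosis: conjugate multiplication — neither \sqrt{χ^{2} + 2 χ + 2} nor χ converges alone, so rewrite their difference as a conjugate-rationalized quotient first.
- l'Hôpital's rule (0/0) — no quotient structure at all: the clash is ∞ minus ∞, which rationalizing converts into a tractable ratio.
- conjugate multiplication: applies; the problem has the shape this method handles.
- dominant-term comparison — this is not a rational comparison of growth rates at infinity.


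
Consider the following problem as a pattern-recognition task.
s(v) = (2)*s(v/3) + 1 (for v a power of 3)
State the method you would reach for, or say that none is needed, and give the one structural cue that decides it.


Technique: the master substitution — the recursive call is at index v/3 rather than a shift, a divide-and-conquer shape — substituting v = 3^m linearizes it.


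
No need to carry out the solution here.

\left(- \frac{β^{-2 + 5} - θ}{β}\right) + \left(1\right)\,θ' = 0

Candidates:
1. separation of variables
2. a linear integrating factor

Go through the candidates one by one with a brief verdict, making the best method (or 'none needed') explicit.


Diagnosis: a linear integrating factor — the unknown enters only to the first power against a nonzero forcing term — the integrating-factor template applies directly.
- separation of variables — no division isolates the independent variable from the unknown.
- a linear integrating factor: yes — fits the structure here.
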